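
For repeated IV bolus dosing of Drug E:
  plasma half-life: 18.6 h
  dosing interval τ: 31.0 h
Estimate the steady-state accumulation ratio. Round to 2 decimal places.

1.46

k = ln2 / t½ = 0.693147 / 18.6 = 0.03727 h⁻¹
e^(−kτ) = e^(−0.03727 × 31.0) = 0.3149
Accumulation ratio R = 1 / (1 − e^(−kτ)) = 1 / (1 − 0.3149) = 1.460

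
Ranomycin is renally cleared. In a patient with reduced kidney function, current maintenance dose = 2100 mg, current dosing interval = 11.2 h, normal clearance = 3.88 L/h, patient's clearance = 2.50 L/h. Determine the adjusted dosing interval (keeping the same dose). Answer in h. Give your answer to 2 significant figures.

17 h

To keep the same average steady-state level, dosing rate must scale with clearance.
CL ratio = 2.50 / 3.88 = 0.6443
New interval (same dose) = 11.2 / 0.6443 = 17.38 h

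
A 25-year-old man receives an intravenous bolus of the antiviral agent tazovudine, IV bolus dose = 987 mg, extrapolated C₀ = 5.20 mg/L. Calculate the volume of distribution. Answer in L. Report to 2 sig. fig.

Vd = Dose / C₀ = 987.0 / 5.20 = 189.8 L

190 L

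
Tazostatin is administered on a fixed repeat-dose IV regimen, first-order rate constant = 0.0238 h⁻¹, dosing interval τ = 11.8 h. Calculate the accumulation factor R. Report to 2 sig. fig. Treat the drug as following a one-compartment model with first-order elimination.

4.1

e^(−kτ) = e^(−0.02380 × 11.8) = 0.7551
Accumulation ratio R = 1 / (1 − e^(−kτ)) = 1 / (1 − 0.7551) = 4.083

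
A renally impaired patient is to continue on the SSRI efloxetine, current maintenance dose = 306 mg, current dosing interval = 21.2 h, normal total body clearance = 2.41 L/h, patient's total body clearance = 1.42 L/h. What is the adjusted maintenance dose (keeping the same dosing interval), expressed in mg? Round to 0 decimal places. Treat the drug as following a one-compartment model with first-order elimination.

180 mg

To keep the same average steady-state level, dosing rate must scale with clearance.
CL ratio = 1.42 / 2.41 = 0.5892
New dose (same interval) = 306 × 0.5892 = 180.3 mg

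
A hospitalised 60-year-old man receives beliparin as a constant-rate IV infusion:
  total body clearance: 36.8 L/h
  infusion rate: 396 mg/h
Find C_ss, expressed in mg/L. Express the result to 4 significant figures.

10.76 mg/L

At steady state Css = R₀ / CL = 396 / 36.80 = 10.76 mg/L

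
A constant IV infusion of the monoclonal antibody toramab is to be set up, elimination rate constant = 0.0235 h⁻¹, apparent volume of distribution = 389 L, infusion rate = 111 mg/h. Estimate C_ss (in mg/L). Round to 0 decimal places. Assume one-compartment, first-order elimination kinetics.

CL = k × Vd = 0.02350 × 389 = 9.142 L/h
At steady state Css = R₀ / CL = 111 / 9.142 = 12.14 mg/L

12 mg/L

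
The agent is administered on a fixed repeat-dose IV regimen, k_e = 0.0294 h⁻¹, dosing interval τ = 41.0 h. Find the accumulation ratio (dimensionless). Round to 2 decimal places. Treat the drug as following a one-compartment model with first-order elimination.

1.43

e^(−kτ) = e^(−0.02940 × 41.0) = 0.2996
Accumulation ratio R = 1 / (1 − e^(−kτ)) = 1 / (1 − 0.2996) = 1.428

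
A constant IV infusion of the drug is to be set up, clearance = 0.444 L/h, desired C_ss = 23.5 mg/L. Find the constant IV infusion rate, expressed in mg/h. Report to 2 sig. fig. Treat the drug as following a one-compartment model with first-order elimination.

At steady state, infusion rate R₀ = Css × CL = 23.5 × 0.4440 = 10.43 mg/h

10 mg/h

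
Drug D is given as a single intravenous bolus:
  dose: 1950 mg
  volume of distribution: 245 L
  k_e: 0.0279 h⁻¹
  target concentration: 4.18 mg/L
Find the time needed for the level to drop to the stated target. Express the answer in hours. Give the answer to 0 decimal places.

23 h

C₀ = Dose / Vd = 1950 / 245 = 7.959 mg/L
t = ln(C₀ / C) / k = ln(7.959 / 4.18) / 0.02790
  = ln(1.904) / 0.02790 = 0.6440 / 0.02790 = 23.08 h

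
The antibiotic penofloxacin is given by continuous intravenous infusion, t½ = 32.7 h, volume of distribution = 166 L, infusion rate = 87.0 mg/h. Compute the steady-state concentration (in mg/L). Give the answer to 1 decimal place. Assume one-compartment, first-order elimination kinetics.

k = ln2 / t½ = 0.693147 / 32.7 = 0.02120 h⁻¹
CL = k × Vd = 0.02120 × 166 = 3.519 L/h
At steady state Css = R₀ / CL = 87.0 / 3.519 = 24.72 mg/L

24.7 mg/L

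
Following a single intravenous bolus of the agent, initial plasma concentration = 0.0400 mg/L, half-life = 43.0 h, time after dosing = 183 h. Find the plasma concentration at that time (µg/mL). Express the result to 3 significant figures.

k = ln2 / t½ = 0.693147 / 43.0 = 0.01612 h⁻¹
C = C₀ · e^(−k·t) = 0.04000 × e^(−0.01612 × 183)
  = 0.04000 × 0.05234 = 0.002094 mg/L
(0.002094 mg/L = 0.002094 µg/mL)

0.00209 µg/mL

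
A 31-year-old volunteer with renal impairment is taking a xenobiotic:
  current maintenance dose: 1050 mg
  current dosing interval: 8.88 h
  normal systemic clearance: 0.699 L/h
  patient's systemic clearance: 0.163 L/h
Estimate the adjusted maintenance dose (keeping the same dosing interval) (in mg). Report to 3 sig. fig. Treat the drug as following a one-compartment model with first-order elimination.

245 mg

To keep the same average steady-state level, dosing rate must scale with clearance.
CL ratio = 0.163 / 0.699 = 0.2332
New dose (same interval) = 1050 × 0.2332 = 244.9 mg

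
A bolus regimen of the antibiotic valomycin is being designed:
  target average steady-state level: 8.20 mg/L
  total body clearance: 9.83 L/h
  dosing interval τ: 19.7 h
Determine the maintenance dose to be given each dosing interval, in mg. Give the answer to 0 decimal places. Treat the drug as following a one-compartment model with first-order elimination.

1588 mg

At steady state, Dose/τ = Css × CL.
Dose = Css × CL × τ = 8.20 × 9.830 × 19.7 = 1588 mg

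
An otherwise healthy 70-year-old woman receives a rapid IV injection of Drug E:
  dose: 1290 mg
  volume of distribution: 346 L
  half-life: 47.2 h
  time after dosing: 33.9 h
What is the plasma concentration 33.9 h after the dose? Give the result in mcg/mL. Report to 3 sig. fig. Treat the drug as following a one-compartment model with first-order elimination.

C₀ = Dose / Vd = 1290 / 346 = 3.728 mg/L
k = ln2 / t½ = 0.693147 / 47.2 = 0.01469 h⁻¹
C = C₀ · e^(−k·t) = 3.728 × e^(−0.01469 × 33.9)
  = 3.728 × 0.6078 = 2.266 mg/L
(2.266 mg/L = 2.266 mcg/mL)

2.27 mcg/mL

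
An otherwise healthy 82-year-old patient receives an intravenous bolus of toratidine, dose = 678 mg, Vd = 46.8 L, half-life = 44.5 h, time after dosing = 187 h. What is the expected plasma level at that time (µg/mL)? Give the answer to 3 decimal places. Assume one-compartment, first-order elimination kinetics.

C₀ = Dose / Vd = 678.0 / 46.8 = 14.49 mg/L
k = ln2 / t½ = 0.693147 / 44.5 = 0.01558 h⁻¹
C = C₀ · e^(−k·t) = 14.49 × e^(−0.01558 × 187)
  = 14.49 × 0.05429 = 0.7867 mg/L
(0.7867 mg/L = 0.7867 µg/mL)

0.787 µg/mL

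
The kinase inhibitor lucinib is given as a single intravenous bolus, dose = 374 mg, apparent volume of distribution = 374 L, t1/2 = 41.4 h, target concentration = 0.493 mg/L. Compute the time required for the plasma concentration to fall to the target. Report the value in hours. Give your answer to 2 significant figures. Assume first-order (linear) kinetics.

C₀ = Dose / Vd = 374.0 / 374 = 1.000 mg/L
k = ln2 / t½ = 0.693147 / 41.4 = 0.01674 h⁻¹
t = ln(C₀ / C) / k = ln(1.000 / 0.493) / 0.01674
  = ln(2.028) / 0.01674 = 0.7071 / 0.01674 = 42.24 h

42 h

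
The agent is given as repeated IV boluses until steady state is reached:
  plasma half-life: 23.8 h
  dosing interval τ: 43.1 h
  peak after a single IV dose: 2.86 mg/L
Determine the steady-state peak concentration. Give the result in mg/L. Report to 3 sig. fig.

4.00 mg/L

k = ln2 / t½ = 0.693147 / 23.8 = 0.02912 h⁻¹
e^(−kτ) = e^(−0.02912 × 43.1) = 0.2851
Accumulation ratio R = 1 / (1 − e^(−kτ)) = 1 / (1 − 0.2851) = 1.399
Steady-state peak = C₀ × R = 2.86 × 1.399 = 4.001 mg/L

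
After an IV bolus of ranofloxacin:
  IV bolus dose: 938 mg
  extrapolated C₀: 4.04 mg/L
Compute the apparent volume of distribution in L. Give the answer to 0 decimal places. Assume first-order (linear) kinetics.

Vd = Dose / C₀ = 938.0 / 4.04 = 232.2 L

232 L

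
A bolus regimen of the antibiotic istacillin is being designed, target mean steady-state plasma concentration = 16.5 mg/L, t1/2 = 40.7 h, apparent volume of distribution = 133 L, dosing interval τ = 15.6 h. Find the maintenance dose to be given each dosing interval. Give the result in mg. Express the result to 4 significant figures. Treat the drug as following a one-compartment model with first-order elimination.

k = ln2 / t½ = 0.693147 / 40.7 = 0.01703 h⁻¹
CL = k × Vd = 0.01703 × 133 = 2.265 L/h
At steady state, Dose/τ = Css × CL.
Dose = Css × CL × τ = 16.5 × 2.265 × 15.6 = 583.0 mg

583.0 mg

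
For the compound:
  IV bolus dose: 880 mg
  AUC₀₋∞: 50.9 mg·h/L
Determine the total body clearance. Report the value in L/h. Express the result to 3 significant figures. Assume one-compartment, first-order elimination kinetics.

17.3 L/h

CL = Dose / AUC = 880 / 50.9 = 17.29 L/h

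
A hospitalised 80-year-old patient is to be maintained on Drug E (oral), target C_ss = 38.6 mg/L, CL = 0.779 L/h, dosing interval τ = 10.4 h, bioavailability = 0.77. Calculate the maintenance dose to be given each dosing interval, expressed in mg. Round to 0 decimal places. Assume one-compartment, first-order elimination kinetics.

At steady state, F × (Dose/τ) = Css × CL.
Dose = Css × CL × τ / F = 38.6 × 0.7790 × 10.4 / 0.77 = 406.1 mg

406 mg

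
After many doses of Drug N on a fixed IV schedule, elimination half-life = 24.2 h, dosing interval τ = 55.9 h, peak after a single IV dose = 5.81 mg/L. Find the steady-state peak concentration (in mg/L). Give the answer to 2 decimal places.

k = ln2 / t½ = 0.693147 / 24.2 = 0.02864 h⁻¹
e^(−kτ) = e^(−0.02864 × 55.9) = 0.2017
Accumulation ratio R = 1 / (1 − e^(−kτ)) = 1 / (1 − 0.2017) = 1.253
Steady-state peak = C₀ × R = 5.81 × 1.253 = 7.280 mg/L

7.28 mg/L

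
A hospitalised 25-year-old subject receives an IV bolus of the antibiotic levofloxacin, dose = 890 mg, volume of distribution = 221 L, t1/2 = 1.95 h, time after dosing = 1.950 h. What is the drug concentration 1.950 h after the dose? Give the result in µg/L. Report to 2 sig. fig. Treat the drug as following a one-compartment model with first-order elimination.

2000 µg/L

C₀ = Dose / Vd = 890.0 / 221 = 4.027 mg/L
k = ln2 / t½ = 0.693147 / 1.95 = 0.3555 h⁻¹
t / t½ = 1.950 / 1.95 = 1 half-lives
C = C₀ × (1/2)^1 = 4.027 × 0.5000 = 2.014 mg/L
Convert: 2.014 mg/L × 1000 = 2014 µg/L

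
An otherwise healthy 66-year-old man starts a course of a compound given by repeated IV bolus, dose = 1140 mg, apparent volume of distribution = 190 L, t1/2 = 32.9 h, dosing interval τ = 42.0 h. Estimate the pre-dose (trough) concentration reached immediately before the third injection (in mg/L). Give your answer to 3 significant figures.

C₀ per dose = Dose / Vd = 1140 / 190 = 6.000 mg/L
k = ln2 / t½ = 0.693147 / 32.9 = 0.02107 h⁻¹
Fraction remaining after one interval: r = e^(−kτ) = e^(−0.02107 × 42.0) = 0.4127
Before dose 3, 2 doses have been given (aged 1τ, 2τ).
C_trough = C₀ × (r + r²) = 6.000 × (0.4127 + 0.1703) = 3.498 mg/L

3.50 mg/L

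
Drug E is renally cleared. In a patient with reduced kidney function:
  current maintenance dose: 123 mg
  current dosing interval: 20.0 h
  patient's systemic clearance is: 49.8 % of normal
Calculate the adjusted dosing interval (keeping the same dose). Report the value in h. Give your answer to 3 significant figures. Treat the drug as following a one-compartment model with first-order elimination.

40.2 h

To keep the same average steady-state level, dosing rate must scale with clearance.
CL ratio = 49.8 / 100 = 0.4980
New interval (same dose) = 20.0 / 0.4980 = 40.16 h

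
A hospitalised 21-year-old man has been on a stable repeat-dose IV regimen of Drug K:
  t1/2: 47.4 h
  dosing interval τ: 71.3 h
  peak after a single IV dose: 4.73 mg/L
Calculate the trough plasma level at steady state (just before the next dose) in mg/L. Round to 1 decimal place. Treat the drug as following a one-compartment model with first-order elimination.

k = ln2 / t½ = 0.693147 / 47.4 = 0.01462 h⁻¹
e^(−kτ) = e^(−0.01462 × 71.3) = 0.3526
Accumulation ratio R = 1 / (1 − e^(−kτ)) = 1 / (1 − 0.3526) = 1.545
Steady-state trough = C₀ × R × e^(−kτ) = 4.73 × 1.545 × 0.3526 = 2.577 mg/L

2.6 mg/L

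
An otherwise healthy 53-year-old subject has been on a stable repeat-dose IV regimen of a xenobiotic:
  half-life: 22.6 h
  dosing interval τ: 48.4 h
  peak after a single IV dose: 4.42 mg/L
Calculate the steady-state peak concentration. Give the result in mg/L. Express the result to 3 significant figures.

5.72 mg/L

k = ln2 / t½ = 0.693147 / 22.6 = 0.03067 h⁻¹
e^(−kτ) = e^(−0.03067 × 48.4) = 0.2266
Accumulation ratio R = 1 / (1 − e^(−kτ)) = 1 / (1 − 0.2266) = 1.293
Steady-state peak = C₀ × R = 4.42 × 1.293 = 5.715 mg/L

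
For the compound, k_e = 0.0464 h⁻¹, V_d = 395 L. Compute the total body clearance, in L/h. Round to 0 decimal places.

CL = k × Vd = 0.0464 × 395 = 18.33 L/h

18 L/h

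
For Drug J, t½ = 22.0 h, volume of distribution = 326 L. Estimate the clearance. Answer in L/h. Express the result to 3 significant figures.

10.3 L/h

k = ln2 / t½ = 0.693147 / 22.0 = 0.03151 h⁻¹
CL = k × Vd = 0.03151 × 326 = 10.27 L/h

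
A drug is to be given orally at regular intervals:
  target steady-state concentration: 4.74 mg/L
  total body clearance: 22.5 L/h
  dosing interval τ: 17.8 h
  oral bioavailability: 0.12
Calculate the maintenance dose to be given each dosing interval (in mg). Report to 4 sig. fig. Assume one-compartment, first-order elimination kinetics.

15820 mg

At steady state, F × (Dose/τ) = Css × CL.
Dose = Css × CL × τ / F = 4.74 × 22.50 × 17.8 / 0.12 = 15820 mg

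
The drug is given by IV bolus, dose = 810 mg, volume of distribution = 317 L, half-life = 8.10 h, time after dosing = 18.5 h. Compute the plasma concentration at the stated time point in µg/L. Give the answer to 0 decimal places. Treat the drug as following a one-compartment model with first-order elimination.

525 µg/L

C₀ = Dose / Vd = 810.0 / 317 = 2.555 mg/L
k = ln2 / t½ = 0.693147 / 8.10 = 0.08557 h⁻¹
C = C₀ · e^(−k·t) = 2.555 × e^(−0.08557 × 18.5)
  = 2.555 × 0.2053 = 0.5245 mg/L
Convert: 0.5245 mg/L × 1000 = 524.5 µg/L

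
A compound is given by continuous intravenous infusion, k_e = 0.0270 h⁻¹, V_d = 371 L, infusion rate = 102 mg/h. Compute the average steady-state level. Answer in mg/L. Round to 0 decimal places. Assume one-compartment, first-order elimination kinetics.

10 mg/L

CL = k × Vd = 0.02700 × 371 = 10.02 L/h
At steady state Css = R₀ / CL = 102 / 10.02 = 10.18 mg/L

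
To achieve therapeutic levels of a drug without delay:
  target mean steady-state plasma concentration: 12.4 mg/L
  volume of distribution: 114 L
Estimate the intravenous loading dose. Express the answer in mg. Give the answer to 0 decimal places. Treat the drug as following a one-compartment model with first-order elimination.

1414 mg

LD = Css × Vd = 12.4 × 114 = 1414 mg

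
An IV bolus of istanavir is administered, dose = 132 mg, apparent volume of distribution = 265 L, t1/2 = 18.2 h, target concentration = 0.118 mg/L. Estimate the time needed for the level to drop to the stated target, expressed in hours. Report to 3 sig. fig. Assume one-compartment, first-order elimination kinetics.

37.8 h

C₀ = Dose / Vd = 132.0 / 265 = 0.4981 mg/L
k = ln2 / t½ = 0.693147 / 18.2 = 0.03809 h⁻¹
t = ln(C₀ / C) / k = ln(0.4981 / 0.118) / 0.03809
  = ln(4.221) / 0.03809 = 1.440 / 0.03809 = 37.81 h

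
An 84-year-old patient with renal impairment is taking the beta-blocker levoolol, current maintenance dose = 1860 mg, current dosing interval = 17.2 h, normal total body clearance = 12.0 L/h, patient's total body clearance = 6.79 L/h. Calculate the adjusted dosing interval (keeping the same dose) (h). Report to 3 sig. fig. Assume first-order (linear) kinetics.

To keep the same average steady-state level, dosing rate must scale with clearance.
CL ratio = 6.79 / 12.0 = 0.5658
New interval (same dose) = 17.2 / 0.5658 = 30.40 h

30.4 h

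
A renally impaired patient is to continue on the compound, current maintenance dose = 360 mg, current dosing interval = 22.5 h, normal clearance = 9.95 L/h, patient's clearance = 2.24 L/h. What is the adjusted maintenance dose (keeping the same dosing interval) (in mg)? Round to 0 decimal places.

To keep the same average steady-state level, dosing rate must scale with clearance.
CL ratio = 2.24 / 9.95 = 0.2251
New dose (same interval) = 360 × 0.2251 = 81.04 mg

81 mg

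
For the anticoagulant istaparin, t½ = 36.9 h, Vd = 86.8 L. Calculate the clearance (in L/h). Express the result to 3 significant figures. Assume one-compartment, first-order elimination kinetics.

k = ln2 / t½ = 0.693147 / 36.9 = 0.01878 h⁻¹
CL = k × Vd = 0.01878 × 86.8 = 1.630 L/h

1.63 L/h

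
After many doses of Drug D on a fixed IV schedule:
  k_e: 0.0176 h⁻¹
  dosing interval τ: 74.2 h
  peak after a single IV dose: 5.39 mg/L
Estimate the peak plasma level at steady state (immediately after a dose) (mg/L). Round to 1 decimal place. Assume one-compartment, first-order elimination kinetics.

e^(−kτ) = e^(−0.01760 × 74.2) = 0.2709
Accumulation ratio R = 1 / (1 − e^(−kτ)) = 1 / (1 − 0.2709) = 1.372
Steady-state peak = C₀ × R = 5.39 × 1.372 = 7.395 mg/L

7.4 mg/L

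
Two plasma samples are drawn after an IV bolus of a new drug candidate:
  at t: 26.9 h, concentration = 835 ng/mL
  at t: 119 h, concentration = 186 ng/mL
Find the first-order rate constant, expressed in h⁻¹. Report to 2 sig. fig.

0.016 h⁻¹

k = ln(C₁/C₂) / (t₂ − t₁) = ln(835/186) / (119 − 26.9)
  = 1.502 / 92.10 = 0.01631 h⁻¹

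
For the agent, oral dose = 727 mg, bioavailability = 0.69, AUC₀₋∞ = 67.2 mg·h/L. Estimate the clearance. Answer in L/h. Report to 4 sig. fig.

7.465 L/h

CL = F·Dose / AUC = 0.69 × 727 / 67.2 = 7.465 L/h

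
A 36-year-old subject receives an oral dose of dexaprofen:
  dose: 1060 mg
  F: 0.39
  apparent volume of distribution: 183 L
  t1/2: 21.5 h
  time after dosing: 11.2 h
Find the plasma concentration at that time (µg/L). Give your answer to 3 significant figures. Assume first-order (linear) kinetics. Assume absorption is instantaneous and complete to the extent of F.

1570 µg/L

Amount reaching circulation = F × Dose = 0.39 × 1060 = 413.4 mg
C₀ = F·Dose / Vd = 413.4 / 183 = 2.259 mg/L
k = ln2 / t½ = 0.693147 / 21.5 = 0.03224 h⁻¹
C = C₀ · e^(−k·t) = 2.259 × e^(−0.03224 × 11.2)
  = 2.259 × 0.6969 = 1.574 mg/L
Convert: 1.574 mg/L × 1000 = 1574 µg/L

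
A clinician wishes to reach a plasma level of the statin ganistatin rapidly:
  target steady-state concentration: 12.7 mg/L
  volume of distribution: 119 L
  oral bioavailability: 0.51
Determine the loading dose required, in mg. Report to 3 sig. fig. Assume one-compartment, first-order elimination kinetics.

LD = Css × Vd / F = 12.7 × 119 / 0.51 = 2963 mg

2960 mg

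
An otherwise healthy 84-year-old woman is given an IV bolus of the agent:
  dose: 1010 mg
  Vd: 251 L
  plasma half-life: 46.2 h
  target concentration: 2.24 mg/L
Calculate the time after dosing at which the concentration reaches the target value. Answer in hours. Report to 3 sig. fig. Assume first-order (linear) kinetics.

39.0 h

C₀ = Dose / Vd = 1010 / 251 = 4.024 mg/L
k = ln2 / t½ = 0.693147 / 46.2 = 0.01500 h⁻¹
t = ln(C₀ / C) / k = ln(4.024 / 2.24) / 0.01500
  = ln(1.796) / 0.01500 = 0.5856 / 0.01500 = 39.04 h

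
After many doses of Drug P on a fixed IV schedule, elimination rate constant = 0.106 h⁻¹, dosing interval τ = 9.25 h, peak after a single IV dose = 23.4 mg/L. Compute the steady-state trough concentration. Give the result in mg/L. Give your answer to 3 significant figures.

e^(−kτ) = e^(−0.1060 × 9.25) = 0.3751
Accumulation ratio R = 1 / (1 − e^(−kτ)) = 1 / (1 − 0.3751) = 1.600
Steady-state trough = C₀ × R × e^(−kτ) = 23.4 × 1.600 × 0.3751 = 14.04 mg/L

14.0 mg/L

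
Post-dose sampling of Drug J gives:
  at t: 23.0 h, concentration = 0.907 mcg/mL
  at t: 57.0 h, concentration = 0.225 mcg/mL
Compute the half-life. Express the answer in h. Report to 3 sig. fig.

k = ln(C₁/C₂) / (t₂ − t₁) = ln(0.907/0.225) / (57.0 − 23.0)
  = 1.394 / 34.00 = 0.04100 h⁻¹
t½ = ln2 / k = 0.693147 / 0.04100 = 16.91 h

16.9 h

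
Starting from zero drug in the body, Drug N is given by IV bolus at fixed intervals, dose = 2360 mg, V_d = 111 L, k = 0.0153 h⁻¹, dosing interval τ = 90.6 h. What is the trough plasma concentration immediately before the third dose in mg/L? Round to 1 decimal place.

C₀ per dose = Dose / Vd = 2360 / 111 = 21.26 mg/L
Fraction remaining after one interval: r = e^(−kτ) = e^(−0.01530 × 90.6) = 0.2500
Before dose 3, 2 doses have been given (aged 1τ, 2τ).
C_trough = C₀ × (r + r²) = 21.26 × (0.2500 + 0.06250) = 6.644 mg/L

6.6 mg/L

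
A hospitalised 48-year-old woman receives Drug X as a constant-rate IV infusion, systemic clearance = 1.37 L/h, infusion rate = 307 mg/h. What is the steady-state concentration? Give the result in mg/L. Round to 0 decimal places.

224 mg/L

At steady state Css = R₀ / CL = 307 / 1.370 = 224.1 mg/L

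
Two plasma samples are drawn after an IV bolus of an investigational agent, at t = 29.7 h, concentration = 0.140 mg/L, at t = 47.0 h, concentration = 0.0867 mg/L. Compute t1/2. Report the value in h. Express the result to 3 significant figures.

25.0 h

k = ln(C₁/C₂) / (t₂ − t₁) = ln(0.140/0.0867) / (47.0 − 29.7)
  = 0.4792 / 17.30 = 0.02770 h⁻¹
t½ = ln2 / k = 0.693147 / 0.02770 = 25.02 h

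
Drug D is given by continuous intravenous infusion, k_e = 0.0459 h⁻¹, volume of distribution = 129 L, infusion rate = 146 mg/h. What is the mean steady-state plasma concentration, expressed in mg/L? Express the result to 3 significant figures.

CL = k × Vd = 0.04590 × 129 = 5.921 L/h
At steady state Css = R₀ / CL = 146 / 5.921 = 24.66 mg/L

24.7 mg/L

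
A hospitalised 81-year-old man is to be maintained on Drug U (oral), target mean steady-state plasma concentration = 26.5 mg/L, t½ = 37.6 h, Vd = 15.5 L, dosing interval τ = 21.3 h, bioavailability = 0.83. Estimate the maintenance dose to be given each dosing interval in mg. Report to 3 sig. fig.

194 mg

k = ln2 / t½ = 0.693147 / 37.6 = 0.01843 h⁻¹
CL = k × Vd = 0.01843 × 15.5 = 0.2857 L/h
At steady state, F × (Dose/τ) = Css × CL.
Dose = Css × CL × τ / F = 26.5 × 0.2857 × 21.3 / 0.83 = 194.3 mg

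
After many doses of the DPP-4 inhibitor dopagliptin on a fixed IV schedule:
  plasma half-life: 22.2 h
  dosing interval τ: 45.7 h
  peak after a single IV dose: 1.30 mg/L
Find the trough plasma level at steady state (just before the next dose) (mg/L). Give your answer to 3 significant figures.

k = ln2 / t½ = 0.693147 / 22.2 = 0.03122 h⁻¹
e^(−kτ) = e^(−0.03122 × 45.7) = 0.2401
Accumulation ratio R = 1 / (1 − e^(−kτ)) = 1 / (1 − 0.2401) = 1.316
Steady-state trough = C₀ × R × e^(−kτ) = 1.30 × 1.316 × 0.2401 = 0.4108 mg/L

0.411 mg/L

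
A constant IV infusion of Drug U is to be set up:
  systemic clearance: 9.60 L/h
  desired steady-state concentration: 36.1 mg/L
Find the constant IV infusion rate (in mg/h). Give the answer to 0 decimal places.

347 mg/h

At steady state, infusion rate R₀ = Css × CL = 36.1 × 9.600 = 346.6 mg/h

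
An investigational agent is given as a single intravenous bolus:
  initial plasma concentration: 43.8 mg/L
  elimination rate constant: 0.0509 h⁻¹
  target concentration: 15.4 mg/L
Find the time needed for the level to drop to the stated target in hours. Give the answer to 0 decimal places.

21 h

t = ln(C₀ / C) / k = ln(43.80 / 15.4) / 0.05090
  = ln(2.844) / 0.05090 = 1.045 / 0.05090 = 20.53 h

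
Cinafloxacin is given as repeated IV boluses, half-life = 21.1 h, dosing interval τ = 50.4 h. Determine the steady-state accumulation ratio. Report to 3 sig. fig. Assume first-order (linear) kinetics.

k = ln2 / t½ = 0.693147 / 21.1 = 0.03285 h⁻¹
e^(−kτ) = e^(−0.03285 × 50.4) = 0.1910
Accumulation ratio R = 1 / (1 − e^(−kτ)) = 1 / (1 − 0.1910) = 1.236

1.24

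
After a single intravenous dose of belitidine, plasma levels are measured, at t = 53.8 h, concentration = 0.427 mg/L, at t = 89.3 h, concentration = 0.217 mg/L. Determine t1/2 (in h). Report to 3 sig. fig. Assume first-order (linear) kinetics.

36.4 h

k = ln(C₁/C₂) / (t₂ − t₁) = ln(0.427/0.217) / (89.3 − 53.8)
  = 0.6769 / 35.50 = 0.01907 h⁻¹
t½ = ln2 / k = 0.693147 / 0.01907 = 36.35 h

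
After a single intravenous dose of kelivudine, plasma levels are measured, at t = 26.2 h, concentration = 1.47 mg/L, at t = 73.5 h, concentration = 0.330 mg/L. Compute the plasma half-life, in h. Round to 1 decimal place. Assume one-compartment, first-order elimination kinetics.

k = ln(C₁/C₂) / (t₂ − t₁) = ln(1.47/0.330) / (73.5 − 26.2)
  = 1.494 / 47.30 = 0.03159 h⁻¹
t½ = ln2 / k = 0.693147 / 0.03159 = 21.94 h

21.9 h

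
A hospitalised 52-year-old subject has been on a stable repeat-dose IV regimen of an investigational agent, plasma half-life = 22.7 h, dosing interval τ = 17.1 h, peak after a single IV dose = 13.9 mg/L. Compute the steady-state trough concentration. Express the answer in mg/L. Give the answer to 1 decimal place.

k = ln2 / t½ = 0.693147 / 22.7 = 0.03054 h⁻¹
e^(−kτ) = e^(−0.03054 × 17.1) = 0.5932
Accumulation ratio R = 1 / (1 − e^(−kτ)) = 1 / (1 − 0.5932) = 2.458
Steady-state trough = C₀ × R × e^(−kτ) = 13.9 × 2.458 × 0.5932 = 20.27 mg/L

20.3 mg/L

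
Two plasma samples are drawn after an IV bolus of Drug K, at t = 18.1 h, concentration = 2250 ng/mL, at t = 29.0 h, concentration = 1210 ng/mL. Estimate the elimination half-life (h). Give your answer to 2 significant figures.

k = ln(C₁/C₂) / (t₂ − t₁) = ln(2250/1210) / (29.0 − 18.1)
  = 0.6203 / 10.90 = 0.05691 h⁻¹
t½ = ln2 / k = 0.693147 / 0.05691 = 12.18 h

12 h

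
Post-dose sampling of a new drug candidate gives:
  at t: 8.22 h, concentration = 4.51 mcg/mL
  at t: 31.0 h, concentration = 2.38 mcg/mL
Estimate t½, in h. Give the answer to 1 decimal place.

24.7 h

k = ln(C₁/C₂) / (t₂ − t₁) = ln(4.51/2.38) / (31.0 − 8.22)
  = 0.6392 / 22.78 = 0.02806 h⁻¹
t½ = ln2 / k = 0.693147 / 0.02806 = 24.70 h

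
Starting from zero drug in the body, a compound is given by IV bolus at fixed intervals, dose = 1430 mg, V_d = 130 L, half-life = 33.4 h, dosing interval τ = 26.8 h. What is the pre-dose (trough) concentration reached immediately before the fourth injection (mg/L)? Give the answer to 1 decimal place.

12.0 mg/L

C₀ per dose = Dose / Vd = 1430 / 130 = 11.00 mg/L
k = ln2 / t½ = 0.693147 / 33.4 = 0.02075 h⁻¹
Fraction remaining after one interval: r = e^(−kτ) = e^(−0.02075 × 26.8) = 0.5734
Before dose 4, 3 doses have been given (aged 1τ, 2τ, 3τ).
C_trough = C₀ × (r + r² + … + r^3) = C₀ × r(1−r^3)/(1−r)
        = 11.00 × 0.5734 × (1 − 0.1885) / (1 − 0.5734) = 12.00 mg/L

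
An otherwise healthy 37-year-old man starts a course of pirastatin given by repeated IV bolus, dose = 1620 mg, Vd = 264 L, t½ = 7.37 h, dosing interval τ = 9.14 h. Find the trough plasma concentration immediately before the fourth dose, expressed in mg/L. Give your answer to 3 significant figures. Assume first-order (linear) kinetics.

C₀ per dose = Dose / Vd = 1620 / 264 = 6.136 mg/L
k = ln2 / t½ = 0.693147 / 7.37 = 0.09405 h⁻¹
Fraction remaining after one interval: r = e^(−kτ) = e^(−0.09405 × 9.14) = 0.4233
Before dose 4, 3 doses have been given (aged 1τ, 2τ, 3τ).
C_trough = C₀ × (r + r² + … + r^3) = C₀ × r(1−r^3)/(1−r)
        = 6.136 × 0.4233 × (1 − 0.07585) / (1 − 0.4233) = 4.162 mg/L

4.16 mg/L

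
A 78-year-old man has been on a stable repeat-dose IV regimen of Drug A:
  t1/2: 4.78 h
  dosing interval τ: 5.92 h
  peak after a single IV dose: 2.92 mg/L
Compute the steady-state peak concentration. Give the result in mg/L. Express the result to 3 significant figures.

k = ln2 / t½ = 0.693147 / 4.78 = 0.1450 h⁻¹
e^(−kτ) = e^(−0.1450 × 5.92) = 0.4238
Accumulation ratio R = 1 / (1 − e^(−kτ)) = 1 / (1 − 0.4238) = 1.736
Steady-state peak = C₀ × R = 2.92 × 1.736 = 5.069 mg/L

5.07 mg/L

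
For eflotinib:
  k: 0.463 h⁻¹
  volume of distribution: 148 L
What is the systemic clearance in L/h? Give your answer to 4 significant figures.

CL = k × Vd = 0.463 × 148 = 68.52 L/h

68.52 L/h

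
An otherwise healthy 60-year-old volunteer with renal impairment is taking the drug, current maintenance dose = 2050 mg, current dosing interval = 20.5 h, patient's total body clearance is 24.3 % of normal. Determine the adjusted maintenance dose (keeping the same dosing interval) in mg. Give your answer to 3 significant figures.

To keep the same average steady-state level, dosing rate must scale with clearance.
CL ratio = 24.3 / 100 = 0.2430
New dose (same interval) = 2050 × 0.2430 = 498.2 mg

498 mg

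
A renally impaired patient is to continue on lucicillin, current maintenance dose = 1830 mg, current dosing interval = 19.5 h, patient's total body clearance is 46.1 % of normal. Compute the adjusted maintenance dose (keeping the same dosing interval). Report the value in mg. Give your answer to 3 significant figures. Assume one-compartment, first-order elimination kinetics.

To keep the same average steady-state level, dosing rate must scale with clearance.
CL ratio = 46.1 / 100 = 0.4610
New dose (same interval) = 1830 × 0.4610 = 843.6 mg

844 mg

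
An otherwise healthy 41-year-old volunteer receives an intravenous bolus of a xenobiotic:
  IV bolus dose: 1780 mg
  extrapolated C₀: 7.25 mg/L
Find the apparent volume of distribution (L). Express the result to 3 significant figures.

246 L

Vd = Dose / C₀ = 1780 / 7.25 = 245.5 L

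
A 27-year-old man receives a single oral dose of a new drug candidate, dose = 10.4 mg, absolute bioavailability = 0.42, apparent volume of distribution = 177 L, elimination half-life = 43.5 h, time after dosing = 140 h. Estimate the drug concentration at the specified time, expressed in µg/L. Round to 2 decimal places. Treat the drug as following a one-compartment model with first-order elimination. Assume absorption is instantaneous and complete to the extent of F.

2.65 µg/L

Amount reaching circulation = F × Dose = 0.42 × 10.40 = 4.368 mg
C₀ = F·Dose / Vd = 4.368 / 177 = 0.02468 mg/L
k = ln2 / t½ = 0.693147 / 43.5 = 0.01593 h⁻¹
C = C₀ · e^(−k·t) = 0.02468 × e^(−0.01593 × 140)
  = 0.02468 × 0.1075 = 0.002653 mg/L
Convert: 0.002653 mg/L × 1000 = 2.653 µg/L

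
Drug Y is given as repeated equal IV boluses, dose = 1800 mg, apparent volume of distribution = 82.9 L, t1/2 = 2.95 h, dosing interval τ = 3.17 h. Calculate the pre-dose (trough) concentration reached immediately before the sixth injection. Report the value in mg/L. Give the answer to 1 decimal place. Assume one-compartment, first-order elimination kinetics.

19.2 mg/L

C₀ per dose = Dose / Vd = 1800 / 82.9 = 21.71 mg/L
k = ln2 / t½ = 0.693147 / 2.95 = 0.2350 h⁻¹
Fraction remaining after one interval: r = e^(−kτ) = e^(−0.2350 × 3.17) = 0.4748
Before dose 6, 5 doses have been given (aged 1τ, 2τ, 3τ, 4τ, 5τ).
C_trough = C₀ × (r + r² + … + r^5) = C₀ × r(1−r^5)/(1−r)
        = 21.71 × 0.4748 × (1 − 0.02413) / (1 − 0.4748) = 19.15 mg/L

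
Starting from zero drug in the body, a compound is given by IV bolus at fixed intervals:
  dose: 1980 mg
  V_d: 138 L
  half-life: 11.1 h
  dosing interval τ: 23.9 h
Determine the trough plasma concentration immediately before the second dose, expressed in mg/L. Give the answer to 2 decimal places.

3.23 mg/L

C₀ per dose = Dose / Vd = 1980 / 138 = 14.35 mg/L
k = ln2 / t½ = 0.693147 / 11.1 = 0.06245 h⁻¹
Fraction remaining after one interval: r = e^(−kτ) = e^(−0.06245 × 23.9) = 0.2248
Before dose 2, 1 dose has been given (aged 1τ).
C_trough = C₀ × r = 14.35 × 0.2248 = 3.226 mg/L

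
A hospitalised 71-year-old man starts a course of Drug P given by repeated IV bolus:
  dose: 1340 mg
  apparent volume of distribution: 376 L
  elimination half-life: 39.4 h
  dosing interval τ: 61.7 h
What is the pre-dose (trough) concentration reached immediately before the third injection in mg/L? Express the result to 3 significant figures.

1.61 mg/L

C₀ per dose = Dose / Vd = 1340 / 376 = 3.564 mg/L
k = ln2 / t½ = 0.693147 / 39.4 = 0.01759 h⁻¹
Fraction remaining after one interval: r = e^(−kτ) = e^(−0.01759 × 61.7) = 0.3378
Before dose 3, 2 doses have been given (aged 1τ, 2τ).
C_trough = C₀ × (r + r²) = 3.564 × (0.3378 + 0.1141) = 1.611 mg/L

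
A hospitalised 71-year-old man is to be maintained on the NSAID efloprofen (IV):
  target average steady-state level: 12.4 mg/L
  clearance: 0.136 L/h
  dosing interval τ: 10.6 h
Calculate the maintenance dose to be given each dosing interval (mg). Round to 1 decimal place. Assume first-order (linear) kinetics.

17.9 mg

At steady state, Dose/τ = Css × CL.
Dose = Css × CL × τ = 12.4 × 0.1360 × 10.6 = 17.88 mg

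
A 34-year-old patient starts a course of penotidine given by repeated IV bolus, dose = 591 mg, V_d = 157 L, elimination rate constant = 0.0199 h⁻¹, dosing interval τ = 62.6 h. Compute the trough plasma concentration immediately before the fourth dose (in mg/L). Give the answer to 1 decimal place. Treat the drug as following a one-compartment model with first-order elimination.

1.5 mg/L

C₀ per dose = Dose / Vd = 591 / 157 = 3.764 mg/L
Fraction remaining after one interval: r = e^(−kτ) = e^(−0.01990 × 62.6) = 0.2877
Before dose 4, 3 doses have been given (aged 1τ, 2τ, 3τ).
C_trough = C₀ × (r + r² + … + r^3) = C₀ × r(1−r^3)/(1−r)
        = 3.764 × 0.2877 × (1 − 0.02381) / (1 − 0.2877) = 1.484 mg/L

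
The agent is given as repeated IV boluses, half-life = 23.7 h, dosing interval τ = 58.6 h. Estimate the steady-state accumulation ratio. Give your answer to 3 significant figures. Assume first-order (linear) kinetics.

k = ln2 / t½ = 0.693147 / 23.7 = 0.02925 h⁻¹
e^(−kτ) = e^(−0.02925 × 58.6) = 0.1801
Accumulation ratio R = 1 / (1 − e^(−kτ)) = 1 / (1 − 0.1801) = 1.220

1.22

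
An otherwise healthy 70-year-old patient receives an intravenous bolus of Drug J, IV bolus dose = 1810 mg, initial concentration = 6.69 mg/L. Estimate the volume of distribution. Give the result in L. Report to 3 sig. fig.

271 L

Vd = Dose / C₀ = 1810 / 6.69 = 270.6 L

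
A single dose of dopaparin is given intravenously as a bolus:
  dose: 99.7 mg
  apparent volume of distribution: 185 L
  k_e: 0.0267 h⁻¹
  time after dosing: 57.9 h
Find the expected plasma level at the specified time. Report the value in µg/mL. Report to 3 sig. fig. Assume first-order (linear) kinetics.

C₀ = Dose / Vd = 99.70 / 185 = 0.5389 mg/L
C = C₀ · e^(−k·t) = 0.5389 × e^(−0.02670 × 57.9)
  = 0.5389 × 0.2131 = 0.1148 mg/L
(0.1148 mg/L = 0.1148 µg/mL)

0.115 µg/mL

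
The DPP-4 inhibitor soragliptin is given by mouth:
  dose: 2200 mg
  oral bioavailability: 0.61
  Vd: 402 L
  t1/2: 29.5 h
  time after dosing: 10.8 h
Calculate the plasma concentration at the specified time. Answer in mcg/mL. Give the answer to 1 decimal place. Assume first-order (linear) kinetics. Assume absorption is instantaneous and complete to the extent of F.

2.6 mcg/mL

Amount reaching circulation = F × Dose = 0.61 × 2200 = 1342 mg
C₀ = F·Dose / Vd = 1342 / 402 = 3.338 mg/L
k = ln2 / t½ = 0.693147 / 29.5 = 0.02350 h⁻¹
C = C₀ · e^(−k·t) = 3.338 × e^(−0.02350 × 10.8)
  = 3.338 × 0.7758 = 2.590 mg/L
(2.590 mg/L = 2.590 mcg/mL)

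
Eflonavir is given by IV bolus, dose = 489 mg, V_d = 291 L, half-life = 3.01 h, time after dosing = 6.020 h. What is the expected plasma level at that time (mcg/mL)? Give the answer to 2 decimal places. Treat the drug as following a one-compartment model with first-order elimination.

0.42 mcg/mL

C₀ = Dose / Vd = 489.0 / 291 = 1.680 mg/L
k = ln2 / t½ = 0.693147 / 3.01 = 0.2303 h⁻¹
t / t½ = 6.020 / 3.01 = 2 half-lives
C = C₀ × (1/2)^2 = 1.680 × 0.2500 = 0.4200 mg/L
(0.4200 mg/L = 0.4200 mcg/mL)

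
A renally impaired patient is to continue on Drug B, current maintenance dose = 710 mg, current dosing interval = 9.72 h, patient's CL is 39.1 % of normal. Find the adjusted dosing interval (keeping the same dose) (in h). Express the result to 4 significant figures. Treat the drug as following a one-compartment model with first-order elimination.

24.86 h

To keep the same average steady-state level, dosing rate must scale with clearance.
CL ratio = 39.1 / 100 = 0.3910
New interval (same dose) = 9.72 / 0.3910 = 24.86 h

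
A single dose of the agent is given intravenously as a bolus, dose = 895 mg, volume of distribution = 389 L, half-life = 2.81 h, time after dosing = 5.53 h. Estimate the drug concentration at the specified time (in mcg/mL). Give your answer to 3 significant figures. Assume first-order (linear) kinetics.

C₀ = Dose / Vd = 895.0 / 389 = 2.301 mg/L
k = ln2 / t½ = 0.693147 / 2.81 = 0.2467 h⁻¹
C = C₀ · e^(−k·t) = 2.301 × e^(−0.2467 × 5.53)
  = 2.301 × 0.2556 = 0.5881 mg/L
(0.5881 mg/L = 0.5881 mcg/mL)

0.588 mcg/mL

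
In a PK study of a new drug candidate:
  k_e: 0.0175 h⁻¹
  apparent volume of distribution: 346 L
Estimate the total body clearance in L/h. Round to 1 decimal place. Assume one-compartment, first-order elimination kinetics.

CL = k × Vd = 0.0175 × 346 = 6.055 L/h

6.1 L/h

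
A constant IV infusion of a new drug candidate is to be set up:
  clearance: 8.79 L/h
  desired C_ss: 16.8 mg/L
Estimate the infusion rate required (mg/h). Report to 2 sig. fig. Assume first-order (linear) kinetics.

At steady state, infusion rate R₀ = Css × CL = 16.8 × 8.790 = 147.7 mg/h

150 mg/h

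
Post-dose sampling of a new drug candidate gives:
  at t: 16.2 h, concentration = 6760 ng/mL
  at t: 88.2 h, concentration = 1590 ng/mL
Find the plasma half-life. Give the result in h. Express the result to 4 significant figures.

34.48 h

k = ln(C₁/C₂) / (t₂ − t₁) = ln(6760/1590) / (88.2 − 16.2)
  = 1.447 / 72.00 = 0.02010 h⁻¹
t½ = ln2 / k = 0.693147 / 0.02010 = 34.48 h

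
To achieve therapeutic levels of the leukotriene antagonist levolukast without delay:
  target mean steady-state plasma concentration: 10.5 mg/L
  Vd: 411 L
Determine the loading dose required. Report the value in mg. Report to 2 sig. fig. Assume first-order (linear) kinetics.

4300 mg

LD = Css × Vd = 10.5 × 411 = 4316 mg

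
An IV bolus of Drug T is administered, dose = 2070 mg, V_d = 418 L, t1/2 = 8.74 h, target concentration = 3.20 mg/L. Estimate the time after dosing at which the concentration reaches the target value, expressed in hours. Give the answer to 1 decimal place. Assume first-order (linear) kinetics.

5.5 h

C₀ = Dose / Vd = 2070 / 418 = 4.952 mg/L
k = ln2 / t½ = 0.693147 / 8.74 = 0.07931 h⁻¹
t = ln(C₀ / C) / k = ln(4.952 / 3.20) / 0.07931
  = ln(1.548) / 0.07931 = 0.4370 / 0.07931 = 5.510 h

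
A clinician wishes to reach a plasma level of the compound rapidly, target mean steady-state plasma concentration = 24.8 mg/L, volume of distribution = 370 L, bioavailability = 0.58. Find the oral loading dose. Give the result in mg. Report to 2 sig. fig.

16000 mg

LD = Css × Vd / F = 24.8 × 370 / 0.58 = 15820 mg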